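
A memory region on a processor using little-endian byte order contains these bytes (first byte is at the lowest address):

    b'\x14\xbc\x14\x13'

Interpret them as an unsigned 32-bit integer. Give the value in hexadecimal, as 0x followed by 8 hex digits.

0x1314BC14

Little-endian stores the least-significant byte at the lowest address.
Reassemble most-significant byte first: 13 14 BC 14 → 0x1314BC14.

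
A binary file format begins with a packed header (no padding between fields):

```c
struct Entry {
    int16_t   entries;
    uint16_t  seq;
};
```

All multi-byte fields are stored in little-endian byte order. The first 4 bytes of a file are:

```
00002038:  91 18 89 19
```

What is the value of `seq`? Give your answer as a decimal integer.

`seq` follows `entries` (2 bytes), so it starts at byte offset 2 and occupies 2 bytes.
Bytes at offsets 2..3: 89 19.
In little-endian order the low byte comes first in memory.
Reassemble most-significant byte first: 19 89 → 0x1989.
0x1989 = 6537.

6537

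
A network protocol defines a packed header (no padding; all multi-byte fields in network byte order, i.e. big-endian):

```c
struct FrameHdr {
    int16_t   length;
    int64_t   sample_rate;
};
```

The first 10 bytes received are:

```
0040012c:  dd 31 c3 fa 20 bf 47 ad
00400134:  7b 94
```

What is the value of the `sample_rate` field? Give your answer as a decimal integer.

`sample_rate` follows `length` (2 bytes), so it starts at byte offset 2 and occupies 8 bytes.
Bytes at offsets 2..9: C3 FA 20 BF 47 AD 7B 94.
In big-endian order the high byte comes first in memory.
The bytes are already most-significant first: 0xC3FA20BF47AD7B94.
Top bit is set, so as a signed 64-bit value this is 0xC3FA20BF47AD7B94 − 2^64 = -4325108486222546028.

-4325108486222546028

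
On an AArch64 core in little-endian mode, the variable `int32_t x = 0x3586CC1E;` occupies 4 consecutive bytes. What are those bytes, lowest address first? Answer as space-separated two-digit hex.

Split into bytes (most-significant first): 35 86 CC 1E.
Little-endian: lowest address holds the least-significant byte.
So at ascending addresses the bytes are 1E CC 86 35.

1E CC 86 35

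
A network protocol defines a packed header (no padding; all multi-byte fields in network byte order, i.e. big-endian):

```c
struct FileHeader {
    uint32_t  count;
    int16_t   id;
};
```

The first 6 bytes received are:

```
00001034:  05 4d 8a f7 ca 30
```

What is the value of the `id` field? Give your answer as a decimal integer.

`id` follows `count` (4 bytes), so it starts at byte offset 4 and occupies 2 bytes.
Bytes at offsets 4..5: CA 30.
Big-endian: lowest address holds the most-significant byte.
The bytes are already most-significant first: 0xCA30.
Top bit is set, so as a signed 16-bit value this is 0xCA30 − 2^16 = -13776.

-13776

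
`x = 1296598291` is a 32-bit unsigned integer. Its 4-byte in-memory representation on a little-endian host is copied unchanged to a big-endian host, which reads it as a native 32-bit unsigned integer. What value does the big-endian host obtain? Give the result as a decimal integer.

327501901

1296598291 in 32-bit hexadecimal is 0x4D488513.
Stored little-endian, the bytes at ascending addresses are 13 85 48 4D.
Read back as big-endian, the last byte is least significant, giving 0x1385484D.
0x1385484D = 327501901.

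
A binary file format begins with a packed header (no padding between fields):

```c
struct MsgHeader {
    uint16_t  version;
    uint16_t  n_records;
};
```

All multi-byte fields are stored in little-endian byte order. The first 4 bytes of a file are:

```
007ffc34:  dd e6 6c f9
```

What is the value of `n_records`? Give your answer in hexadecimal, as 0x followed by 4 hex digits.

`n_records` follows `version` (2 bytes), so it starts at byte offset 2 and occupies 2 bytes.
Bytes at offsets 2..3: 6C F9.
In little-endian order the low byte comes first in memory.
Reassemble most-significant byte first: F9 6C → 0xF96C.

0xF96C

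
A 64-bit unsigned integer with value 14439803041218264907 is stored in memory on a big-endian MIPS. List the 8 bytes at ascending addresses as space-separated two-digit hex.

C8 64 7C 5C 52 6B 7F 4B

14439803041218264907 in hexadecimal, padded to 64 bits, is 0xC8647C5C526B7F4B.
Split into bytes (most-significant first): C8 64 7C 5C 52 6B 7F 4B.
Big-endian stores the most-significant byte at the lowest address.
So the memory order matches the most-significant-first order: C8 64 7C 5C 52 6B 7F 4B.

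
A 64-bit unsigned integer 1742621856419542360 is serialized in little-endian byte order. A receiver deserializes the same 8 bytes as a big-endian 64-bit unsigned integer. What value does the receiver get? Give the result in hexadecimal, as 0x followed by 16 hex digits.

1742621856419542360 in 64-bit hexadecimal is 0x182F095879B7F558.
Stored little-endian, the bytes at ascending addresses are 58 F5 B7 79 58 09 2F 18.
Read back as big-endian, the last byte is least significant, giving 0x58F5B77958092F18.

0x58F5B77958092F18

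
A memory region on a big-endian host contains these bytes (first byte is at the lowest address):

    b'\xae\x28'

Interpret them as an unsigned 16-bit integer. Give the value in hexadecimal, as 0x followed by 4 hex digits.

0xAE28

Big-endian stores the most-significant byte at the lowest address.
The bytes are already most-significant first: 0xAE28.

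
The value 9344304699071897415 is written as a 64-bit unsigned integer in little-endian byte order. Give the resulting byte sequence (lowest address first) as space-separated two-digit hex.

47 9F 31 95 9D A3 AD 81

9344304699071897415 in hexadecimal, padded to 64 bits, is 0x81ADA39D95319F47.
Split into bytes (most-significant first): 81 AD A3 9D 95 31 9F 47.
Little-endian stores the least-significant byte at the lowest address.
So at ascending addresses the bytes are 47 9F 31 95 9D A3 AD 81.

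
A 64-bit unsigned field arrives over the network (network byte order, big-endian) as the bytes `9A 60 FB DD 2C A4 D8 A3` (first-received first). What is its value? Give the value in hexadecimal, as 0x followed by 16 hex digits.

Big-endian: lowest address holds the most-significant byte.
The bytes are already most-significant first: 0x9A60FBDD2CA4D8A3.

0x9A60FBDD2CA4D8A3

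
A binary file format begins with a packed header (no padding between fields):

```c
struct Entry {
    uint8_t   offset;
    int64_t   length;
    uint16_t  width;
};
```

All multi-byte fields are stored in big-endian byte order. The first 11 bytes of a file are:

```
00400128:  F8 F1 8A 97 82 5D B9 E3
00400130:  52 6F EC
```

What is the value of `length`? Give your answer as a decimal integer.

`length` follows `offset` (1 byte), so it starts at byte offset 1 and occupies 8 bytes.
Bytes at offsets 1..8: F1 8A 97 82 5D B9 E3 52.
Big-endian stores the most-significant byte at the lowest address.
The bytes are already most-significant first: 0xF18A97825DB9E352.
Top bit is set, so as a signed 64-bit value this is 0xF18A97825DB9E352 − 2^64 = -1041853777608842414.

-1041853777608842414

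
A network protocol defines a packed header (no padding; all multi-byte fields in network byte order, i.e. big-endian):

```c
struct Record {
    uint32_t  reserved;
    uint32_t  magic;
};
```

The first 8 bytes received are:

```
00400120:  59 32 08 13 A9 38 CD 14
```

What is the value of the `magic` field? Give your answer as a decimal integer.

`magic` follows `reserved` (4 bytes), so it starts at byte offset 4 and occupies 4 bytes.
Bytes at offsets 4..7: A9 38 CD 14.
In big-endian order the high byte comes first in memory.
The bytes are already most-significant first: 0xA938CD14.
0xA938CD14 = 2839072020.

2839072020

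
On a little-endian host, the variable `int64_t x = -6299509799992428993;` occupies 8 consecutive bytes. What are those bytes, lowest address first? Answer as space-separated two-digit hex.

3F F6 5B 90 36 A5 93 A8

Two's complement of -6299509799992428993 in 64 bits: 6299509799992428993 = 0x576C5AC96FA409C1; invert → 0xA893A536905BF63E; add 1 → 0xA893A536905BF63F.
Split into bytes (most-significant first): A8 93 A5 36 90 5B F6 3F.
Little-endian: lowest address holds the least-significant byte.
So at ascending addresses the bytes are 3F F6 5B 90 36 A5 93 A8.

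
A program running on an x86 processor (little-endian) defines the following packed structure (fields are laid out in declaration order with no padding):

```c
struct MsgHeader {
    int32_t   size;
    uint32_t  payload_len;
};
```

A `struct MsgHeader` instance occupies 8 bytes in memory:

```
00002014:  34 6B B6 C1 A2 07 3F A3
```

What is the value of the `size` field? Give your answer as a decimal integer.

-1045009612

`size` is the first field, at byte offset 0, occupying 4 bytes.
Bytes at offsets 0..3: 34 6B B6 C1.
Little-endian stores the least-significant byte at the lowest address.
Reassemble most-significant byte first: C1 B6 6B 34 → 0xC1B66B34.
Top bit is set, so as a signed 32-bit value this is 0xC1B66B34 − 2^32 = -1045009612.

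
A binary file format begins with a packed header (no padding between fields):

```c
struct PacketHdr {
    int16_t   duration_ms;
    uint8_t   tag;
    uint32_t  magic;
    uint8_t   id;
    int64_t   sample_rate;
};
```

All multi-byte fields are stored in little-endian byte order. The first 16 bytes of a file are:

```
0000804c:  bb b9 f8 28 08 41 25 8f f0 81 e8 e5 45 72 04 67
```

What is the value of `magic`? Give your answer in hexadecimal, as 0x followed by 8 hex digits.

0x25410828

`magic` follows `duration_ms` (2 B), `tag` (1 B), so it starts at offset 2 + 1 = 3 and occupies 4 bytes.
Bytes at offsets 3..6: 28 08 41 25.
Little-endian stores the least-significant byte at the lowest address.
Reassemble most-significant byte first: 25 41 08 28 → 0x25410828.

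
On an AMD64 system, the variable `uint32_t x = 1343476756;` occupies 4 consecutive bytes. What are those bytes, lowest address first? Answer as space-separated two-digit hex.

1343476756 in hexadecimal, padded to 32 bits, is 0x5013D414.
Split into bytes (most-significant first): 50 13 D4 14.
Little-endian stores the least-significant byte at the lowest address.
So at ascending addresses the bytes are 14 D4 13 50.

14 D4 13 50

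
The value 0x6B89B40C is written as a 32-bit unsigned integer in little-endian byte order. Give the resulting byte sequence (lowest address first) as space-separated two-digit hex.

Split into bytes (most-significant first): 6B 89 B4 0C.
In little-endian order the low byte comes first in memory.
So at ascending addresses the bytes are 0C B4 89 6B.

0C B4 89 6B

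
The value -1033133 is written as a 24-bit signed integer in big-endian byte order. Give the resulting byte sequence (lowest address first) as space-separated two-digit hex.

F0 3C 53

Two's complement of -1033133 in 24 bits: 1033133 = 0x0FC3AD; invert → 0xF03C52; add 1 → 0xF03C53.
Split into bytes (most-significant first): F0 3C 53.
Big-endian stores the most-significant byte at the lowest address.
So the memory order matches the most-significant-first order: F0 3C 53.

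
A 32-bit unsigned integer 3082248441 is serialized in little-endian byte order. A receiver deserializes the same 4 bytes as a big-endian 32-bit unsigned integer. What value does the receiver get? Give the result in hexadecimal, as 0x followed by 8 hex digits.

3082248441 in 32-bit hexadecimal is 0xB7B760F9.
Stored little-endian, the bytes at ascending addresses are F9 60 B7 B7.
Read back as big-endian, the last byte is least significant, giving 0xF960B7B7.

0xF960B7B7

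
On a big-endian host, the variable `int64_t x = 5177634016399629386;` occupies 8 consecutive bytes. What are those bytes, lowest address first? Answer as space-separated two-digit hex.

47 DA A6 B4 A4 7A 9C 4A

5177634016399629386 in hexadecimal, padded to 64 bits, is 0x47DAA6B4A47A9C4A.
Split into bytes (most-significant first): 47 DA A6 B4 A4 7A 9C 4A.
In big-endian order the high byte comes first in memory.
So the memory order matches the most-significant-first order: 47 DA A6 B4 A4 7A 9C 4A.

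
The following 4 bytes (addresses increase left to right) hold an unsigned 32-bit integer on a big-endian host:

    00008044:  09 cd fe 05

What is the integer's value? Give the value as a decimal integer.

Big-endian stores the most-significant byte at the lowest address.
The bytes are already most-significant first: 0x09CDFE05.
0x09CDFE05 = 164494853.

164494853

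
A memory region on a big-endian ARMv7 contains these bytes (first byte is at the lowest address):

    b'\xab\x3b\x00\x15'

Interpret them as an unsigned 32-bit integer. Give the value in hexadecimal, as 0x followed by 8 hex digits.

Big-endian stores the most-significant byte at the lowest address.
The bytes are already most-significant first: 0xAB3B0015.

0xAB3B0015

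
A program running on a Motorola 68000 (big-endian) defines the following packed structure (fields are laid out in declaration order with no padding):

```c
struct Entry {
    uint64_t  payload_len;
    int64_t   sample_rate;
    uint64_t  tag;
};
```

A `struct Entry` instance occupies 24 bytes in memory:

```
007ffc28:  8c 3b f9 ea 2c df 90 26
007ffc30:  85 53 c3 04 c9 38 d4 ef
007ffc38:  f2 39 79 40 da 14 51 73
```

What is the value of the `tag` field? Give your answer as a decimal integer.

17454115150294700403

`tag` follows `payload_len` (8 B), `sample_rate` (8 B), so it starts at offset 8 + 8 = 16 and occupies 8 bytes.
Bytes at offsets 16..23: F2 39 79 40 DA 14 51 73.
In big-endian order the high byte comes first in memory.
The bytes are already most-significant first: 0xF2397940DA145173.
0xF2397940DA145173 = 17454115150294700403.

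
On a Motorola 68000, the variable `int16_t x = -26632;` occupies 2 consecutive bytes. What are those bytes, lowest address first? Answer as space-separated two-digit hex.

Two's complement of -26632 in 16 bits: 26632 = 0x6808; invert → 0x97F7; add 1 → 0x97F8.
Split into bytes (most-significant first): 97 F8.
Big-endian stores the most-significant byte at the lowest address.
So the memory order matches the most-significant-first order: 97 F8.

97 F8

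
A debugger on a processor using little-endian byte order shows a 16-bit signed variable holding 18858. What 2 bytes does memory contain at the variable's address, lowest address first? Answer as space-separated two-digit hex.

18858 in hexadecimal, padded to 16 bits, is 0x49AA.
Split into bytes (most-significant first): 49 AA.
In little-endian order the low byte comes first in memory.
So at ascending addresses the bytes are AA 49.

AA 49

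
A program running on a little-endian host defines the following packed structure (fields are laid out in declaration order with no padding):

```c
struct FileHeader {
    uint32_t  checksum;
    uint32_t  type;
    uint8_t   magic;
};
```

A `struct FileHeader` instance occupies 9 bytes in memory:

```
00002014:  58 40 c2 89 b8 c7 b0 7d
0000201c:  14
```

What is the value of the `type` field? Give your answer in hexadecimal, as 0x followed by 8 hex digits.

0x7DB0C7B8

`type` follows `checksum` (4 bytes), so it starts at byte offset 4 and occupies 4 bytes.
Bytes at offsets 4..7: B8 C7 B0 7D.
Little-endian: lowest address holds the least-significant byte.
Reassemble most-significant byte first: 7D B0 C7 B8 → 0x7DB0C7B8.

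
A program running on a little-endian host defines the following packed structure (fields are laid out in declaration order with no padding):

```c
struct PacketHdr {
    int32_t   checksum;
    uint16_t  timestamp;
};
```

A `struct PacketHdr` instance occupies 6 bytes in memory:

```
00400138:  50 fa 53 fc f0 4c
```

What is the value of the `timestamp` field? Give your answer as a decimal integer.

19696

`timestamp` follows `checksum` (4 bytes), so it starts at byte offset 4 and occupies 2 bytes.
Bytes at offsets 4..5: F0 4C.
Little-endian stores the least-significant byte at the lowest address.
Reassemble most-significant byte first: 4C F0 → 0x4CF0.
0x4CF0 = 19696.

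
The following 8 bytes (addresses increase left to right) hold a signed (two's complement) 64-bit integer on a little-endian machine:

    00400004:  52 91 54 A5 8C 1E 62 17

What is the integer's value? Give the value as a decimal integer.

1684942800008024402

Little-endian stores the least-significant byte at the lowest address.
Reassemble most-significant byte first: 17 62 1E 8C A5 54 91 52 → 0x17621E8CA5549152.
0x17621E8CA5549152 = 1684942800008024402.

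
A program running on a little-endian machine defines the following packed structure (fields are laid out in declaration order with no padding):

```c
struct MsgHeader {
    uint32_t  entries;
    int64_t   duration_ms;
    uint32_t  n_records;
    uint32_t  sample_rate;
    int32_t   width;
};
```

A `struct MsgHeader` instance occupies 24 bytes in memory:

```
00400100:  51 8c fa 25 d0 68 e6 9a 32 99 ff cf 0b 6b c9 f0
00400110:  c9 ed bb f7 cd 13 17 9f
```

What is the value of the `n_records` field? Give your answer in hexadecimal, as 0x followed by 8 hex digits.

`n_records` follows `entries` (4 B), `duration_ms` (8 B), so it starts at offset 4 + 8 = 12 and occupies 4 bytes.
Bytes at offsets 12..15: 0B 6B C9 F0.
In little-endian order the low byte comes first in memory.
Reassemble most-significant byte first: F0 C9 6B 0B → 0xF0C96B0B.

0xF0C96B0B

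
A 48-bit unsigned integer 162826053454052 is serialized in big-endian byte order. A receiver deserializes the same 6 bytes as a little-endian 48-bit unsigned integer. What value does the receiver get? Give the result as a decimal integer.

162826053454052 in 48-bit hexadecimal is 0x9416E51388E4.
Stored big-endian, the bytes at ascending addresses are 94 16 E5 13 88 E4.
Read back as little-endian, the first byte is least significant, giving 0xE48813E51694.
0xE48813E51694 = 251273100465812.

251273100465812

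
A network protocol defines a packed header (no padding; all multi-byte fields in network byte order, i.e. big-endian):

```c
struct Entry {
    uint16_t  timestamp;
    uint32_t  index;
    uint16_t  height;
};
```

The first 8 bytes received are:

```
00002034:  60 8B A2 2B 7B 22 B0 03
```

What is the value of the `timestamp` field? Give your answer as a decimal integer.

24715

`timestamp` is the first field, at byte offset 0, occupying 2 bytes.
Bytes at offsets 0..1: 60 8B.
Big-endian: lowest address holds the most-significant byte.
The bytes are already most-significant first: 0x608B.
0x608B = 24715.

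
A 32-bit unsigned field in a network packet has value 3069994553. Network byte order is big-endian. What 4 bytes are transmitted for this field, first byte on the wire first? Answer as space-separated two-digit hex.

B6 FC 66 39

3069994553 in hexadecimal, padded to 32 bits, is 0xB6FC6639.
Split into bytes (most-significant first): B6 FC 66 39.
Big-endian stores the most-significant byte at the lowest address.
So the memory order matches the most-significant-first order: B6 FC 66 39.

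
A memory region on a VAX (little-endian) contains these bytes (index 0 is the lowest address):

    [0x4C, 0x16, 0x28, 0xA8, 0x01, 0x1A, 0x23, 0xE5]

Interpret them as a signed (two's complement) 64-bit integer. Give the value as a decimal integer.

Little-endian stores the least-significant byte at the lowest address.
Reassemble most-significant byte first: E5 23 1A 01 A8 28 16 4C → 0xE5231A01A828164C.
Top bit is set, so as a signed 64-bit value this is 0xE5231A01A828164C − 2^64 = -1935674820420692404.

-1935674820420692404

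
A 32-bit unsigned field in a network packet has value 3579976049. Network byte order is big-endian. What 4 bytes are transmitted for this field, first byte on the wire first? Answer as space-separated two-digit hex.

3579976049 in hexadecimal, padded to 32 bits, is 0xD5621971.
Split into bytes (most-significant first): D5 62 19 71.
Big-endian stores the most-significant byte at the lowest address.
So the memory order matches the most-significant-first order: D5 62 19 71.

D5 62 19 71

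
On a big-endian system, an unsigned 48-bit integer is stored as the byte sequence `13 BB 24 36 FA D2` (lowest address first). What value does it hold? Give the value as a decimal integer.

21694487395026

Big-endian stores the most-significant byte at the lowest address.
The bytes are already most-significant first: 0x13BB2436FAD2.
0x13BB2436FAD2 = 21694487395026.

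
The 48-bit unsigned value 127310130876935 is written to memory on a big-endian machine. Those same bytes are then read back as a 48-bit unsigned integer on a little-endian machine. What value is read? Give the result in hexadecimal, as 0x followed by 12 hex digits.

0x079220B3C973

127310130876935 in 48-bit hexadecimal is 0x73C9B3209207.
Stored big-endian, the bytes at ascending addresses are 73 C9 B3 20 92 07.
Read back as little-endian, the first byte is least significant, giving 0x079220B3C973.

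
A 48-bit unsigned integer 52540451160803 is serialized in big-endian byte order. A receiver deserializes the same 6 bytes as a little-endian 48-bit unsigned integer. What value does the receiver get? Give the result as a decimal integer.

250151461898543

52540451160803 in 48-bit hexadecimal is 0x2FC906ED82E3.
Stored big-endian, the bytes at ascending addresses are 2F C9 06 ED 82 E3.
Read back as little-endian, the first byte is least significant, giving 0xE382ED06C92F.
0xE382ED06C92F = 250151461898543.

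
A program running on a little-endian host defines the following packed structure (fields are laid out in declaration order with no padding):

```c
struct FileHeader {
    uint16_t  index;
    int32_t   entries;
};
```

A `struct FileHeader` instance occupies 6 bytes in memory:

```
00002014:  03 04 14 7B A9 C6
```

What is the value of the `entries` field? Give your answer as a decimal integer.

-961971436

`entries` follows `index` (2 bytes), so it starts at byte offset 2 and occupies 4 bytes.
Bytes at offsets 2..5: 14 7B A9 C6.
Little-endian stores the least-significant byte at the lowest address.
Reassemble most-significant byte first: C6 A9 7B 14 → 0xC6A97B14.
Top bit is set, so as a signed 32-bit value this is 0xC6A97B14 − 2^32 = -961971436.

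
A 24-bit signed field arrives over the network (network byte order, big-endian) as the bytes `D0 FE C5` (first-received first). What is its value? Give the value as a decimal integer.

Big-endian stores the most-significant byte at the lowest address.
The bytes are already most-significant first: 0xD0FEC5.
Top bit is set, so as a signed 24-bit value this is 0xD0FEC5 − 2^24 = -3080507.

-3080507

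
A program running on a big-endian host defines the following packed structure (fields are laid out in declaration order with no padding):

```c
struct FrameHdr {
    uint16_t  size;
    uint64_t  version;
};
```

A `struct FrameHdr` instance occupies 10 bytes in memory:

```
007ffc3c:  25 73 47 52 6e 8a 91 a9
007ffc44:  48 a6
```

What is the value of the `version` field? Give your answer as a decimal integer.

5139291666211489958

`version` follows `size` (2 bytes), so it starts at byte offset 2 and occupies 8 bytes.
Bytes at offsets 2..9: 47 52 6E 8A 91 A9 48 A6.
Big-endian: lowest address holds the most-significant byte.
The bytes are already most-significant first: 0x47526E8A91A948A6.
0x47526E8A91A948A6 = 5139291666211489958.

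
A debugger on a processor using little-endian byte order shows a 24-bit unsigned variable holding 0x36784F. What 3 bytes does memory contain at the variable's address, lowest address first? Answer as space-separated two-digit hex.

Split into bytes (most-significant first): 36 78 4F.
Little-endian stores the least-significant byte at the lowest address.
So at ascending addresses the bytes are 4F 78 36.

4F 78 36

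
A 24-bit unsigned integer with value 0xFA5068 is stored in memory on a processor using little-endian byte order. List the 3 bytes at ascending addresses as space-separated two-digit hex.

68 50 FA

Split into bytes (most-significant first): FA 50 68.
In little-endian order the low byte comes first in memory.
So at ascending addresses the bytes are 68 50 FA.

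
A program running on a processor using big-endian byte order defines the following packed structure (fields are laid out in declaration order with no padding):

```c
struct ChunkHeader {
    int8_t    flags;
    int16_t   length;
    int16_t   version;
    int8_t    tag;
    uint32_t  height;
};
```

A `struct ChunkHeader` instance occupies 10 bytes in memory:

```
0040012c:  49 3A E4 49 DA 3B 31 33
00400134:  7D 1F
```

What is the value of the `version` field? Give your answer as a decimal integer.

`version` follows `flags` (1 B), `length` (2 B), so it starts at offset 1 + 2 = 3 and occupies 2 bytes.
Bytes at offsets 3..4: 49 DA.
Big-endian: lowest address holds the most-significant byte.
The bytes are already most-significant first: 0x49DA.
0x49DA = 18906.

18906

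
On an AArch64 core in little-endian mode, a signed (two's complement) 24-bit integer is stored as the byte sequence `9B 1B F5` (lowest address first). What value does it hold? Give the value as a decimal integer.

Little-endian: lowest address holds the least-significant byte.
Reassemble most-significant byte first: F5 1B 9B → 0xF51B9B.
Top bit is set, so as a signed 24-bit value this is 0xF51B9B − 2^24 = -713829.

-713829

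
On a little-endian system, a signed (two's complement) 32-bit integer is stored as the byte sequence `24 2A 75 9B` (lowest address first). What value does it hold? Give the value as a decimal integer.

Little-endian: lowest address holds the least-significant byte.
Reassemble most-significant byte first: 9B 75 2A 24 → 0x9B752A24.
Top bit is set, so as a signed 32-bit value this is 0x9B752A24 − 2^32 = -1686820316.

-1686820316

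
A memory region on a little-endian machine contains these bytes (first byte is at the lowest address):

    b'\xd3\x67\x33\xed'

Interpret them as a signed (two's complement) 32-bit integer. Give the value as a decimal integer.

Little-endian stores the least-significant byte at the lowest address.
Reassemble most-significant byte first: ED 33 67 D3 → 0xED3367D3.
Top bit is set, so as a signed 32-bit value this is 0xED3367D3 − 2^32 = -315398189.

-315398189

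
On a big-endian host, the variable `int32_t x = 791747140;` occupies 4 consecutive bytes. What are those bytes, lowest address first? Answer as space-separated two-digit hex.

791747140 in hexadecimal, padded to 32 bits, is 0x2F311A44.
Split into bytes (most-significant first): 2F 31 1A 44.
In big-endian order the high byte comes first in memory.
So the memory order matches the most-significant-first order: 2F 31 1A 44.

2F 31 1A 44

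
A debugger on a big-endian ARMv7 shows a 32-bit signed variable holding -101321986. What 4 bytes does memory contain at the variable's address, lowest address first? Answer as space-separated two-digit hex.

Two's complement of -101321986 in 32 bits: 101321986 = 0x060A0D02; invert → 0xF9F5F2FD; add 1 → 0xF9F5F2FE.
Split into bytes (most-significant first): F9 F5 F2 FE.
Big-endian stores the most-significant byte at the lowest address.
So the memory order matches the most-significant-first order: F9 F5 F2 FE.

F9 F5 F2 FE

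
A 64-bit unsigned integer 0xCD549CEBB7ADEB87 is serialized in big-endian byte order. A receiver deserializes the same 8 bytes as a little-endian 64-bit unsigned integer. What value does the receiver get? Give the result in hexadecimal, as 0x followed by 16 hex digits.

Stored big-endian, the bytes at ascending addresses are CD 54 9C EB B7 AD EB 87.
Read back as little-endian, the first byte is least significant, giving 0x87EBADB7EB9C54CD.

0x87EBADB7EB9C54CD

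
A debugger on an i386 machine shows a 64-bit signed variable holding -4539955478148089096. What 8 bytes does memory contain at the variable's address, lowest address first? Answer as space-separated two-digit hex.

Two's complement of -4539955478148089096 in 64 bits: 4539955478148089096 = 0x3F012974231B0508; invert → 0xC0FED68BDCE4FAF7; add 1 → 0xC0FED68BDCE4FAF8.
Split into bytes (most-significant first): C0 FE D6 8B DC E4 FA F8.
Little-endian: lowest address holds the least-significant byte.
So at ascending addresses the bytes are F8 FA E4 DC 8B D6 FE C0.

F8 FA E4 DC 8B D6 FE C0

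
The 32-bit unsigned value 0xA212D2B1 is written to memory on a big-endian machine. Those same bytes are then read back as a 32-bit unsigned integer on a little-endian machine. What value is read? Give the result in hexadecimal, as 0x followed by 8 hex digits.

0xB1D212A2

Stored big-endian, the bytes at ascending addresses are A2 12 D2 B1.
Read back as little-endian, the first byte is least significant, giving 0xB1D212A2.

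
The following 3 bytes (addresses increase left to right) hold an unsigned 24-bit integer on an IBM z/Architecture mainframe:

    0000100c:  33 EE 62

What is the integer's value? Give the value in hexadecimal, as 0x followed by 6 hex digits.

0x33EE62

Big-endian: lowest address holds the most-significant byte.
The bytes are already most-significant first: 0x33EE62.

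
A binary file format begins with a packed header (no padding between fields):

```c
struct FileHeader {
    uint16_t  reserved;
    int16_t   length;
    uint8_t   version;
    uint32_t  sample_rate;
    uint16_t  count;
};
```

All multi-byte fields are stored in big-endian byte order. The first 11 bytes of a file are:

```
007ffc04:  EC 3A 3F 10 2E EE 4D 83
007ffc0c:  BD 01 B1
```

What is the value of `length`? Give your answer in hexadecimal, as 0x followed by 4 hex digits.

`length` follows `reserved` (2 bytes), so it starts at byte offset 2 and occupies 2 bytes.
Bytes at offsets 2..3: 3F 10.
Big-endian stores the most-significant byte at the lowest address.
The bytes are already most-significant first: 0x3F10.

0x3F10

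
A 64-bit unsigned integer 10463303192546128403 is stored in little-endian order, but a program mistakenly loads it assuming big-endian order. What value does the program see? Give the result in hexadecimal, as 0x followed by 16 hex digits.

0x1332EC10D11E3591

10463303192546128403 in 64-bit hexadecimal is 0x91351ED110EC3213.
Stored little-endian, the bytes at ascending addresses are 13 32 EC 10 D1 1E 35 91.
Read back as big-endian, the last byte is least significant, giving 0x1332EC10D11E3591.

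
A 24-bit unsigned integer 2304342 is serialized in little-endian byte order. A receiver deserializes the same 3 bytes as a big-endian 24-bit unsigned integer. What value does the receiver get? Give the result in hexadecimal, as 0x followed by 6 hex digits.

0x562923

2304342 in 24-bit hexadecimal is 0x232956.
Stored little-endian, the bytes at ascending addresses are 56 29 23.
Read back as big-endian, the last byte is least significant, giving 0x562923.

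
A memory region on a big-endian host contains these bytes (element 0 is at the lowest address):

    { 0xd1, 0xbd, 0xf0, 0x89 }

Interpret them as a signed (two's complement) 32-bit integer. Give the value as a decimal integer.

-776081271

In big-endian order the high byte comes first in memory.
The bytes are already most-significant first: 0xD1BDF089.
Top bit is set, so as a signed 32-bit value this is 0xD1BDF089 − 2^32 = -776081271.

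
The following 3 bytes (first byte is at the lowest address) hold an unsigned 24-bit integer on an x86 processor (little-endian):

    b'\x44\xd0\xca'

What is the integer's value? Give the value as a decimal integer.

Little-endian stores the least-significant byte at the lowest address.
Reassemble most-significant byte first: CA D0 44 → 0xCAD044.
0xCAD044 = 13291588.

13291588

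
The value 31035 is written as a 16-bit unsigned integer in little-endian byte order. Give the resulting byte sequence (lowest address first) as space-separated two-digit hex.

3B 79

31035 in hexadecimal, padded to 16 bits, is 0x793B.
Split into bytes (most-significant first): 79 3B.
Little-endian stores the least-significant byte at the lowest address.
So at ascending addresses the bytes are 3B 79.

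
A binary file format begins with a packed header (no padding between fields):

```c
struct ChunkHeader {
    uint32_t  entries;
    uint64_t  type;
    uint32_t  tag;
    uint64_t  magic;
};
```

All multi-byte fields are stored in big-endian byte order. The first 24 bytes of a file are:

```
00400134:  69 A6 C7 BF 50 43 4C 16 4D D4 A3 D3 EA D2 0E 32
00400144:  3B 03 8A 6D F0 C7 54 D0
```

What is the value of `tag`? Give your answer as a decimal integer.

3939634738

`tag` follows `entries` (4 B), `type` (8 B), so it starts at offset 4 + 8 = 12 and occupies 4 bytes.
Bytes at offsets 12..15: EA D2 0E 32.
Big-endian stores the most-significant byte at the lowest address.
The bytes are already most-significant first: 0xEAD20E32.
0xEAD20E32 = 3939634738.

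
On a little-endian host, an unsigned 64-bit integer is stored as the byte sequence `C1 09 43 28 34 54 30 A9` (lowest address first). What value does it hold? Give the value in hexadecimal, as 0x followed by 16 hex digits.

Little-endian: lowest address holds the least-significant byte.
Reassemble most-significant byte first: A9 30 54 34 28 43 09 C1 → 0xA9305434284309C1.

0xA9305434284309C1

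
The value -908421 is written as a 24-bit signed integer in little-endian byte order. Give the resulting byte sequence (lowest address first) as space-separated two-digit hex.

7B 23 F2

Two's complement of -908421 in 24 bits: 908421 = 0x0DDC85; invert → 0xF2237A; add 1 → 0xF2237B.
Split into bytes (most-significant first): F2 23 7B.
Little-endian stores the least-significant byte at the lowest address.
So at ascending addresses the bytes are 7B 23 F2.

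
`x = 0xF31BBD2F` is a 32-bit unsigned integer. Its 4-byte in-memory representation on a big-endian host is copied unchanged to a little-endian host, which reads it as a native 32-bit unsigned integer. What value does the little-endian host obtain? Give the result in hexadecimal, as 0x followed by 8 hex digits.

Stored big-endian, the bytes at ascending addresses are F3 1B BD 2F.
Read back as little-endian, the first byte is least significant, giving 0x2FBD1BF3.

0x2FBD1BF3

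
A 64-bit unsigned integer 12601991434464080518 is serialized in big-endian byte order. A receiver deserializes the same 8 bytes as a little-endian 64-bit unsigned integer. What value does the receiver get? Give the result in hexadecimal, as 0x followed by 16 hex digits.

0x8632BF017144E3AE

12601991434464080518 in 64-bit hexadecimal is 0xAEE3447101BF3286.
Stored big-endian, the bytes at ascending addresses are AE E3 44 71 01 BF 32 86.
Read back as little-endian, the first byte is least significant, giving 0x8632BF017144E3AE.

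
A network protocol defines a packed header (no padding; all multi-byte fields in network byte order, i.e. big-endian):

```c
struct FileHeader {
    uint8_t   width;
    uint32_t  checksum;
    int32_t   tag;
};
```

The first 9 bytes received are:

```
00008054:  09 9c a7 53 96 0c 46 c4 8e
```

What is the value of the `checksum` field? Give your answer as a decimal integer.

2628211606

`checksum` follows `width` (1 byte), so it starts at byte offset 1 and occupies 4 bytes.
Bytes at offsets 1..4: 9C A7 53 96.
Big-endian stores the most-significant byte at the lowest address.
The bytes are already most-significant first: 0x9CA75396.
0x9CA75396 = 2628211606.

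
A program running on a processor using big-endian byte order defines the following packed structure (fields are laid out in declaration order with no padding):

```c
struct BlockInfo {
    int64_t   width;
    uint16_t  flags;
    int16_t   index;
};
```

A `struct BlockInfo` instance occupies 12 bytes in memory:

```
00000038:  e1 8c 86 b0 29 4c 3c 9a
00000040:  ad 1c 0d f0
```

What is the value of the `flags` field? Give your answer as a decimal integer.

`flags` follows `width` (8 bytes), so it starts at byte offset 8 and occupies 2 bytes.
Bytes at offsets 8..9: AD 1C.
Big-endian stores the most-significant byte at the lowest address.
The bytes are already most-significant first: 0xAD1C.
0xAD1C = 44316.

44316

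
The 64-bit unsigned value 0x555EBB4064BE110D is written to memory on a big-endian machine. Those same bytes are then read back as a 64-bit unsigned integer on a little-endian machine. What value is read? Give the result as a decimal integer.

Stored big-endian, the bytes at ascending addresses are 55 5E BB 40 64 BE 11 0D.
Read back as little-endian, the first byte is least significant, giving 0x0D11BE6440BB5E55.
0x0D11BE6440BB5E55 = 941743134889172565.

941743134889172565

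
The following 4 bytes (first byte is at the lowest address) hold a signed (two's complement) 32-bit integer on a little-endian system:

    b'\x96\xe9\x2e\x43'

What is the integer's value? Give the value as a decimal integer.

1127147926

In little-endian order the low byte comes first in memory.
Reassemble most-significant byte first: 43 2E E9 96 → 0x432EE996.
0x432EE996 = 1127147926.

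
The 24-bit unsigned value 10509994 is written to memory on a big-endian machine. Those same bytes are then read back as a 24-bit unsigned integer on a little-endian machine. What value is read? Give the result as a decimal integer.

10509994 in 24-bit hexadecimal is 0xA05EAA.
Stored big-endian, the bytes at ascending addresses are A0 5E AA.
Read back as little-endian, the first byte is least significant, giving 0xAA5EA0.
0xAA5EA0 = 11165344.

11165344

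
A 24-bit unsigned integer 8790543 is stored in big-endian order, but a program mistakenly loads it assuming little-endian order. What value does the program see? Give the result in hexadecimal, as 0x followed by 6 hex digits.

8790543 in 24-bit hexadecimal is 0x86220F.
Stored big-endian, the bytes at ascending addresses are 86 22 0F.
Read back as little-endian, the first byte is least significant, giving 0x0F2286.

0x0F2286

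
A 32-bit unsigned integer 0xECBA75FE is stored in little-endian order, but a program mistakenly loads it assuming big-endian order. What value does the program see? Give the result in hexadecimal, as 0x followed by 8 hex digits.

Stored little-endian, the bytes at ascending addresses are FE 75 BA EC.
Read back as big-endian, the last byte is least significant, giving 0xFE75BAEC.

0xFE75BAEC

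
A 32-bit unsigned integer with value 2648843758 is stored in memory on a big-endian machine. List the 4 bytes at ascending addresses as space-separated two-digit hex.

9D E2 25 EE

2648843758 in hexadecimal, padded to 32 bits, is 0x9DE225EE.
Split into bytes (most-significant first): 9D E2 25 EE.
Big-endian stores the most-significant byte at the lowest address.
So the memory order matches the most-significant-first order: 9D E2 25 EE.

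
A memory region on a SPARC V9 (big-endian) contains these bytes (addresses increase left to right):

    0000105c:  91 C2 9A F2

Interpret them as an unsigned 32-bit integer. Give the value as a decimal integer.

Big-endian stores the most-significant byte at the lowest address.
The bytes are already most-significant first: 0x91C29AF2.
0x91C29AF2 = 2445449970.

2445449970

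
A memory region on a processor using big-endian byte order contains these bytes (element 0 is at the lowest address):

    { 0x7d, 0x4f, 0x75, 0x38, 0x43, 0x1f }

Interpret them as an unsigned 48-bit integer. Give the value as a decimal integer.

In big-endian order the high byte comes first in memory.
The bytes are already most-significant first: 0x7D4F7538431F.
0x7D4F7538431F = 137780222509855.

137780222509855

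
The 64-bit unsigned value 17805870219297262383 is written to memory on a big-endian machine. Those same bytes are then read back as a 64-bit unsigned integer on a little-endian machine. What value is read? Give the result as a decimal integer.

17805870219297262383 in 64-bit hexadecimal is 0xF71B289FF9EB8B2F.
Stored big-endian, the bytes at ascending addresses are F7 1B 28 9F F9 EB 8B 2F.
Read back as little-endian, the first byte is least significant, giving 0x2F8BEBF99F281BF7.
0x2F8BEBF99F281BF7 = 3426091398894984183.

3426091398894984183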